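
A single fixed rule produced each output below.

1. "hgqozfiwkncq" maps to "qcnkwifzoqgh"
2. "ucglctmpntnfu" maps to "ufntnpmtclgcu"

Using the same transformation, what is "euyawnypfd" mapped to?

dfpynwayue

What's happening: reverse the string.
"euyawnypfd" → "dfpynwayue".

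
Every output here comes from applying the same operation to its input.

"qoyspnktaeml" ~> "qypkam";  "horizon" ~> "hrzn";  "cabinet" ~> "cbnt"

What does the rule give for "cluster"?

The rule is to keep every other character starting from the first (positions 1st, 3rd, 5th, ...).
On "cluster" that produces "cutr".

cutr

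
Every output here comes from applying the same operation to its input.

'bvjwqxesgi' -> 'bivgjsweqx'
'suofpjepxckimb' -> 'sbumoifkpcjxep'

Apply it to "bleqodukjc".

The transformation: take characters alternately from the front and the back (1st, last, 2nd, 2nd-last, ...).
Applying that to "bleqodukjc" gives "bcljekquod".

bcljekquod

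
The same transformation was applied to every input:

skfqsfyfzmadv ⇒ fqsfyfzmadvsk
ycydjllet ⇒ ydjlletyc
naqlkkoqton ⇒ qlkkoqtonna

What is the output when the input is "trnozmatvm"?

Each output is the input with this applied: move the first 2 characters to the end (rotate left by 2).
On "trnozmatvm" that produces "nozmatvmtr".

nozmatvmtr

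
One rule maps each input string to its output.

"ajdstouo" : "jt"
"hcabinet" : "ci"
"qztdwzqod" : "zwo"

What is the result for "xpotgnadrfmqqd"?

Looking at the pairs, the operation is to move the last character to the front, then keep one character in every 3, starting at position 3 (positions 3rd, 6th, 9th, ...).
Working it through for "xpotgnadrfmqqd": intermediate "dxpotgnadrfmqq", final "pgdm".

pgdm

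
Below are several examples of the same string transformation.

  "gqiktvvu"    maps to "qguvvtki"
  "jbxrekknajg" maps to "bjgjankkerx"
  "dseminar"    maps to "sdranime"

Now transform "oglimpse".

In each case the input is transformed by: reverse the string, then move the last 2 characters to the front (rotate right by 2).
For "oglimpse", step one produces "espmilgo"; step two turns that into "goespmil".

goespmil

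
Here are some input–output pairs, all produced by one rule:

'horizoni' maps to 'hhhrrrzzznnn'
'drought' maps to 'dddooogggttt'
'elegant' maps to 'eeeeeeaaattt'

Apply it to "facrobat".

Each output is the input with this applied: keep every other character starting from the first (positions 1st, 3rd, 5th, ...), then repeat every character 3 times.
Applying both steps to "facrobat": "fcoa", then "fffcccoooaaa".

fffcccoooaaa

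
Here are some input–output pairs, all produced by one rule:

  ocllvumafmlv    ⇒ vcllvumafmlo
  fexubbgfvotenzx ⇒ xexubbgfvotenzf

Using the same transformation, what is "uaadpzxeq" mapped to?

Each output is the input with this applied: swap the first and last characters.
Applying that to "uaadpzxeq" gives "qaadpzxeu".

qaadpzxeu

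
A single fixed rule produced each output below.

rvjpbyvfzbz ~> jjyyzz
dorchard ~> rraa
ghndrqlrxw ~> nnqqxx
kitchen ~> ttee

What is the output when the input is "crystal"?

yyaa

Rule — keep one character in every 3, starting at position 3 (positions 3rd, 6th, 9th, ...), then double every character.
For "crystal", step one produces "ya"; step two turns that into "yyaa".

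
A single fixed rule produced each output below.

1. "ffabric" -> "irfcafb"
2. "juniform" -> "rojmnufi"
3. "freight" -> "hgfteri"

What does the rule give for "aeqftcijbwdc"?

dwacqetficbj

The pattern: move the last 3 characters to the front (rotate right by 3), then swap each adjacent pair of characters (1↔2, 3↔4, ...).
On "aeqftcijbwdc": the first step gives "wdcaeqftcijb", and the second then gives "dwacqetficbj".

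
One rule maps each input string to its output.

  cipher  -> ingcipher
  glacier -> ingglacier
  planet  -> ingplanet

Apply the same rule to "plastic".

ingplastic

Looking at the pairs, the operation is to prepend "ing".
So "plastic" becomes "ingplastic".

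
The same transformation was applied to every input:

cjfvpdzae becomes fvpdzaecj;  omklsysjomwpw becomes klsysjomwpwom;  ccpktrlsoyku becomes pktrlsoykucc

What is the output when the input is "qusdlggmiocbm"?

Looking at the pairs, the operation is to move the first 2 characters to the end (rotate left by 2).
Applying that to "qusdlggmiocbm" gives "sdlggmiocbmqu".

sdlggmiocbmqu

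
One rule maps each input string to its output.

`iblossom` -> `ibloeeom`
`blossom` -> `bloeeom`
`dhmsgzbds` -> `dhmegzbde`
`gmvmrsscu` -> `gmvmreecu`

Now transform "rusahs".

rueahe

Each output is the input with this applied: replace every "s" with "e".
For "rusahs" the result is "rueahe".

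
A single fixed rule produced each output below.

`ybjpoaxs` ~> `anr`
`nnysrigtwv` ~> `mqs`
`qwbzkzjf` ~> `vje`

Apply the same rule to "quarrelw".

Each output is the input with this applied: keep one character in every 3, starting at position 2 (positions 2nd, 5th, 8th, ...), then shift every letter 1 place backward in the alphabet (wrapping around).
Applying both steps to "quarrelw": "urw", then "tqv".

tqv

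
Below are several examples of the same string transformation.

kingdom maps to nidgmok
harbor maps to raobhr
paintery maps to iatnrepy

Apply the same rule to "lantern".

naetnrl

What's happening: move the first character to the end, then swap each adjacent pair of characters (1↔2, 3↔4, ...).
Working it through for "lantern": intermediate "anternl", final "naetnrl".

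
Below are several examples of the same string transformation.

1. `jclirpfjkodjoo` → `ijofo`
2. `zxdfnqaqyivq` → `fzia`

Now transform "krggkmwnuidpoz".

gkiwo

The rule is to keep one character in every 3, starting at position 1 (positions 1st, 4th, 7th, ...), then swap each adjacent pair of characters (1↔2, 3↔4, ...).
Applying both steps to "krggkmwnuidpoz": "kgwio", then "gkiwo".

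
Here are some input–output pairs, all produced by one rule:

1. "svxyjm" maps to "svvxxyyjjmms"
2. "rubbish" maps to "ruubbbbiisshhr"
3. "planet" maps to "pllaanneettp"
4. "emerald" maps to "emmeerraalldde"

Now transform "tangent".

The transformation: double every character, then move the first character to the end.
Starting from "tangent": after the first operation, "ttaannggeenntt"; after the second, "taannggeennttt".

taannggeennttt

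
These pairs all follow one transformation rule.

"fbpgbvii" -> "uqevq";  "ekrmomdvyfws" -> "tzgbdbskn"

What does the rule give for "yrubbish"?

Rule — delete the last 3 characters, then shift every letter 11 places backward in the alphabet (wrapping around).
"yrubbish" → "yrubb" → "ngjqq".

ngjqq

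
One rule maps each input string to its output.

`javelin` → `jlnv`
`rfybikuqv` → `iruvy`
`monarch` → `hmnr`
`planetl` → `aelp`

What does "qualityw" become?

aiqy

Rule — keep every other character starting from the first (positions 1st, 3rd, 5th, ...), then sort the characters into alphabetical order.
Applying that to "qualityw" gives "aiqy".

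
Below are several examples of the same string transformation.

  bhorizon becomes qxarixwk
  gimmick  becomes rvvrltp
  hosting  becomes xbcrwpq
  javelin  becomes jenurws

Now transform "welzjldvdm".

nuisumemvf

Rule — move the first character to the end, then shift every letter 9 places forward in the alphabet (wrapping around).
For "welzjldvdm", step one produces "elzjldvdmw"; step two turns that into "nuisumemvf".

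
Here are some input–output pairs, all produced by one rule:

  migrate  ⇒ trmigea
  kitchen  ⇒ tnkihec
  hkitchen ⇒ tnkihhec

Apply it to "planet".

tpnlea

The pattern: sort the characters into reverse alphabetical order.
On "planet" that produces "tpnlea".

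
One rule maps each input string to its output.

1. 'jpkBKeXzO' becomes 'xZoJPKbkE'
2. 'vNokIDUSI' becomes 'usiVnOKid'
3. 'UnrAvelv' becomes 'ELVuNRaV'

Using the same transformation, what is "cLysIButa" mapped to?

Each output is the input with this applied: flip the case of every letter, then move the last 3 characters to the front (rotate right by 3).
"cLysIButa" → "UTAClYSib".

UTAClYSib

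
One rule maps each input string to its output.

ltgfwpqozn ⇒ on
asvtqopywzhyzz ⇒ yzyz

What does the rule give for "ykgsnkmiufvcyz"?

In each case the input is transformed by: keep every other character starting from the second (positions 2nd, 4th, 6th, ...), then delete the first 3 characters.
Applying both steps to "ykgsnkmiufvcyz": "kskifcz", then "ifcz".

ifcz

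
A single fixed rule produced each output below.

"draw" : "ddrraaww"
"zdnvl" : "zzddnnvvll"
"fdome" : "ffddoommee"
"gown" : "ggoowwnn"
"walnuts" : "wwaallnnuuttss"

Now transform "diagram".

The pattern: double every character.
"diagram" → "ddiiaaggrraamm".

ddiiaaggrraamm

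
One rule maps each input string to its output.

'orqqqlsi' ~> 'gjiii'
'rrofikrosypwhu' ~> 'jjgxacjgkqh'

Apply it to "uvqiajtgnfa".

The rule is to shift every letter 8 places backward in the alphabet (wrapping around), then delete the last 3 characters.
Doing the same to "uvqiajtgnfa": "mniasbly".
(Check on "rrofikrosypwhu": → "jjgxacjgkqhozm" → "jjgxacjgkqh" ✓)

mniasbly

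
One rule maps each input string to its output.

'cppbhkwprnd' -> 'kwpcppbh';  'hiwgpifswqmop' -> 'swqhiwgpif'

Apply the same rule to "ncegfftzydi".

Rule — delete the last 3 characters, then move the last 3 characters to the front (rotate right by 3).
Applying both steps to "ncegfftzydi": "ncegfftz", then "ftzncegf".

ftzncegf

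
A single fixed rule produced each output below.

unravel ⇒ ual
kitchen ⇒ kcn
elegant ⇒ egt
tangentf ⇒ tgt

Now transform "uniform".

ufm

The pattern: keep one character in every 3, starting at position 1 (positions 1st, 4th, 7th, ...).
For "uniform" the result is "ufm".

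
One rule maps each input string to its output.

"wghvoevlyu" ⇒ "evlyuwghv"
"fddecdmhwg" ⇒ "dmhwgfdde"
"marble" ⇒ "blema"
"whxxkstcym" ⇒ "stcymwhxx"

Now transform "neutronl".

ronlneu

The pattern: swap the front and back halves of the string, then delete the last character.
"neutronl" → "ronlneu".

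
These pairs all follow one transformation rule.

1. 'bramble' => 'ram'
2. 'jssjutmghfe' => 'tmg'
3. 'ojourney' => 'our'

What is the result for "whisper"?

The transformation: move the last 3 characters to the front (rotate right by 3), then keep only the last 3 characters.
On "whisper": the first step gives "perwhis", and the second then gives "his".

his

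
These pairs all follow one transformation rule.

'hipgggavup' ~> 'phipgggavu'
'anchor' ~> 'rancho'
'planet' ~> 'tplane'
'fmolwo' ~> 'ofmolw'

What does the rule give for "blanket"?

The transformation: move the last character to the front.
So "blanket" becomes "tblanke".

tblanke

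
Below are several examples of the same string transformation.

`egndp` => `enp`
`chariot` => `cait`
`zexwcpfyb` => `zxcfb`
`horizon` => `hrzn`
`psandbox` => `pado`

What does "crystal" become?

In each case the input is transformed by: keep every other character starting from the first (positions 1st, 3rd, 5th, ...).
So "crystal" becomes "cytl".

cytl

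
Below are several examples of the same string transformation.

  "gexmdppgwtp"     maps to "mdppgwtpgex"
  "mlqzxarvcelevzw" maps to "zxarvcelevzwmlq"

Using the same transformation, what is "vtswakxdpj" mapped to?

wakxdpjvts

Looking at the pairs, the operation is to move the first 3 characters to the end (rotate left by 3).
On "vtswakxdpj" that produces "wakxdpjvts".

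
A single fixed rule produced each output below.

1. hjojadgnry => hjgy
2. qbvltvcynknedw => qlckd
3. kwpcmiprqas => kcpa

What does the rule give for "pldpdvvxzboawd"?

ppvbw

Looking at the pairs, the operation is to keep one character in every 3, starting at position 1 (positions 1st, 4th, 7th, ...).
On "pldpdvvxzboawd" that produces "ppvbw".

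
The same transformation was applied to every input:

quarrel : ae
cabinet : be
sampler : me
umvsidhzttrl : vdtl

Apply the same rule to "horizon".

Looking at the pairs, the operation is to keep one character in every 3, starting at position 3 (positions 3rd, 6th, 9th, ...).
So "horizon" becomes "ro".

ro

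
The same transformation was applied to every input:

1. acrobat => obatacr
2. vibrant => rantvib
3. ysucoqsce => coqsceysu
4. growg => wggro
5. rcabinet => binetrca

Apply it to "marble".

Each output is the input with this applied: move the first 3 characters to the end (rotate left by 3).
Applying that to "marble" gives "blemar".

blemar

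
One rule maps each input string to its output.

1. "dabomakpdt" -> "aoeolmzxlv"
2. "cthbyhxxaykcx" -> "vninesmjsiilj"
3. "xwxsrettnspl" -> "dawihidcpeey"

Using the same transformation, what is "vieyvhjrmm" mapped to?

The pattern: move the last 3 characters to the front (rotate right by 3), then shift every letter 11 places forward in the alphabet (wrapping around).
Applying both steps to "vieyvhjrmm": "rmmvieyvhj", then "cxxgtpjgsu".

cxxgtpjgsu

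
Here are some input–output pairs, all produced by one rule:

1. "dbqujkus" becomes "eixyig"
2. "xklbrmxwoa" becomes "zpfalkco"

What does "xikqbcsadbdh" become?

Each output is the input with this applied: delete the first 2 characters, then shift every letter 12 places backward in the alphabet (wrapping around).
Starting from "xikqbcsadbdh": after the first operation, "kqbcsadbdh"; after the second, "yepqgorprv".

yepqgorprv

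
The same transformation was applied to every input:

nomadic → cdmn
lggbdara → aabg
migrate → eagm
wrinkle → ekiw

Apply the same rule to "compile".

Each output is the input with this applied: reverse the string, then keep every other character starting from the first (positions 1st, 3rd, 5th, ...).
Starting from "compile": after the first operation, "elipmoc"; after the second, "eimc".

eimc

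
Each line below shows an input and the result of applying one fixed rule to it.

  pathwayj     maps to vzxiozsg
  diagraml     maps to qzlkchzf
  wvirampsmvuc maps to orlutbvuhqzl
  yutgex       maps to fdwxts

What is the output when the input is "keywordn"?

The rule is to swap the front and back halves of the string, then shift every letter 1 place backward in the alphabet (wrapping around).
Starting from "keywordn": after the first operation, "ordnkeyw"; after the second, "nqcmjdxv".

nqcmjdxv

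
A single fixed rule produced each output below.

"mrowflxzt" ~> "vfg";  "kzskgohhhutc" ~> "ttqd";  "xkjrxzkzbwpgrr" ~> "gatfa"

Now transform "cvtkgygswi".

ltpr

Looking at the pairs, the operation is to keep one character in every 3, starting at position 1 (positions 1st, 4th, 7th, ...), then shift every letter 9 places forward in the alphabet (wrapping around).
"cvtkgygswi" → "ckgi" → "ltpr".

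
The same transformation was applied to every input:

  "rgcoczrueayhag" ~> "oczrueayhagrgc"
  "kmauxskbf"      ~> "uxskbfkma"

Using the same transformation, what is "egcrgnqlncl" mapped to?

rgnqlnclegc

In each case the input is transformed by: move the first 3 characters to the end (rotate left by 3).
For "egcrgnqlncl" the result is "rgnqlnclegc".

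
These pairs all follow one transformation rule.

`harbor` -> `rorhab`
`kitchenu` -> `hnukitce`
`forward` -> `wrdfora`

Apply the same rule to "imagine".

The rule is to move the last 3 characters to the front (rotate right by 3), then swap the first and last characters.
"imagine" → "ineimag" → "gneimai".
(Check on "kitchenu": → "enukitch" → "hnukitce" ✓)

gneimai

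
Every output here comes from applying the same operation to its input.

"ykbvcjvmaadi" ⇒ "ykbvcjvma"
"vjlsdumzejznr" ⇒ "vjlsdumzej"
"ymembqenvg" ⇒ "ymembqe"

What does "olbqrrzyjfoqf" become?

The rule is to delete the last 3 characters.
For "olbqrrzyjfoqf" the result is "olbqrrzyjf".

olbqrrzyjf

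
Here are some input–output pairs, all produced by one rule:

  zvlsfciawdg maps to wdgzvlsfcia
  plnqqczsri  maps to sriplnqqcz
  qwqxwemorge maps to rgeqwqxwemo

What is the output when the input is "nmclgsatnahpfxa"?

Each output is the input with this applied: move the last 3 characters to the front (rotate right by 3).
So "nmclgsatnahpfxa" becomes "fxanmclgsatnahp".

fxanmclgsatnahp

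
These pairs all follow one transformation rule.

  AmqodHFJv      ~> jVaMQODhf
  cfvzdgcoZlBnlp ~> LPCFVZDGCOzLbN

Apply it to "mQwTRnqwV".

WvMqWtrNQ

Rule — flip the case of every letter, then move the last 2 characters to the front (rotate right by 2).
Working it through for "mQwTRnqwV": intermediate "MqWtrNQWv", final "WvMqWtrNQ".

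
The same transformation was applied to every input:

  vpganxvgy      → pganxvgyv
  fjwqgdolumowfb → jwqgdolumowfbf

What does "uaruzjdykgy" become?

What's happening: move the first character to the end.
On "uaruzjdykgy" that produces "aruzjdykgyu".

aruzjdykgyu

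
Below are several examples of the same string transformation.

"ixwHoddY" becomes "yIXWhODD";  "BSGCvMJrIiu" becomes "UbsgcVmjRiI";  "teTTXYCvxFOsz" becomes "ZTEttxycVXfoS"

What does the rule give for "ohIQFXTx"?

Rule — flip the case of every letter, then move the last character to the front.
Starting from "ohIQFXTx": after the first operation, "OHiqfxtX"; after the second, "XOHiqfxt".

XOHiqfxt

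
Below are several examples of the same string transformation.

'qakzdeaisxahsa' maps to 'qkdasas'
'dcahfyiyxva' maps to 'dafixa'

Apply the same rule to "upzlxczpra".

Rule — keep every other character starting from the first (positions 1st, 3rd, 5th, ...).
On "upzlxczpra" that produces "uzxzr".

uzxzr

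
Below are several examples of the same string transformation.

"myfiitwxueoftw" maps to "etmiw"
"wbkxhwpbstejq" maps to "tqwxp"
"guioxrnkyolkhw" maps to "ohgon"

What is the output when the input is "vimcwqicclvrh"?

The rule is to keep one character in every 3, starting at position 1 (positions 1st, 4th, 7th, ...), then move the first 3 characters to the end (rotate left by 3).
Applying both steps to "vimcwqicclvrh": "vcilh", then "lhvci".

lhvci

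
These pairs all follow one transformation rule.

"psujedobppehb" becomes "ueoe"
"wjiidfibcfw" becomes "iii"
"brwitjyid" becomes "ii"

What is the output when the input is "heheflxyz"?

ee

Looking at the pairs, the operation is to keep only the vowels.
For "heheflxyz" the result is "ee".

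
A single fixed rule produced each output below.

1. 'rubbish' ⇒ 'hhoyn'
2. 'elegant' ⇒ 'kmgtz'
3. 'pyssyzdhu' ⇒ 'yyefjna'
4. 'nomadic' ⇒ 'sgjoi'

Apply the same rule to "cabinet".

The transformation: shift every letter 6 places forward in the alphabet (wrapping around), then delete the first 2 characters.
Working it through for "cabinet": intermediate "ighotkz", final "hotkz".

hotkz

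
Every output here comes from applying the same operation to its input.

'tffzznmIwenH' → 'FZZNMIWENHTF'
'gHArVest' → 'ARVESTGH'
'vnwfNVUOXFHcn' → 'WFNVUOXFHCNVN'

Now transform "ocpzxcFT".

Each output is the input with this applied: move the first 2 characters to the end (rotate left by 2), then convert every letter to uppercase.
Applying that to "ocpzxcFT" gives "PZXCFTOC".

PZXCFTOC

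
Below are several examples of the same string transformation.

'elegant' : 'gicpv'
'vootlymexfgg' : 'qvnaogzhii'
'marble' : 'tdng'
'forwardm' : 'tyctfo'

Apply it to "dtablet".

cdngv

Each output is the input with this applied: delete the first 2 characters, then shift every letter 2 places forward in the alphabet (wrapping around).
Doing the same to "dtablet": "cdngv".
(Check on "vootlymexfgg": → "otlymexfgg" → "qvnaogzhii" ✓)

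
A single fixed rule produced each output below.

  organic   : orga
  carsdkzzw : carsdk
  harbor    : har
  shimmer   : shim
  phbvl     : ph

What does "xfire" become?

xf

Each output is the input with this applied: delete the last 3 characters.
Applying that to "xfire" gives "xf".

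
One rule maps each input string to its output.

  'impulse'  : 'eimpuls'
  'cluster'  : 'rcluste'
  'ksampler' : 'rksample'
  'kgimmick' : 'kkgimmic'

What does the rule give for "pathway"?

ypathwa

The transformation: move the last character to the front.
So "pathway" becomes "ypathwa".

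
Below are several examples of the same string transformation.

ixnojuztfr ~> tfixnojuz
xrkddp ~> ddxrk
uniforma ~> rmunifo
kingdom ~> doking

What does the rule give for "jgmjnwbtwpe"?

wpjgmjnwbt

Looking at the pairs, the operation is to delete the last character, then move the last 2 characters to the front (rotate right by 2).
Working it through for "jgmjnwbtwpe": intermediate "jgmjnwbtwp", final "wpjgmjnwbt".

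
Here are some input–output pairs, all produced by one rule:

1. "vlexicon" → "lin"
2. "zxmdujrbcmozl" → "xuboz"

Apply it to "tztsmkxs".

Rule — move the first character to the end, then keep one character in every 3, starting at position 1 (positions 1st, 4th, 7th, ...).
"tztsmkxs" → "ztsmkxst" → "zms".

zms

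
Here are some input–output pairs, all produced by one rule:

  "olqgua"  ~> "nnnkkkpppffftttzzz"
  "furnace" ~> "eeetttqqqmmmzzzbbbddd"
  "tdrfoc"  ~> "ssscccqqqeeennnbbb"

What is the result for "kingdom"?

jjjhhhmmmfffcccnnnlll

Rule — repeat every character 3 times, then shift every letter 1 place backward in the alphabet (wrapping around).
For "kingdom" the result is "jjjhhhmmmfffcccnnnlll".
(Check on "olqgua": → "ooolllqqqggguuuaaa" → "nnnkkkpppffftttzzz" ✓)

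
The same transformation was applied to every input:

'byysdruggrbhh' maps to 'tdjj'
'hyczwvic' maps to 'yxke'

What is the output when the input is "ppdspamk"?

What's happening: shift every letter 2 places forward in the alphabet (wrapping around), then keep only the last 4 characters.
On "ppdspamk" that produces "rcom".

rcom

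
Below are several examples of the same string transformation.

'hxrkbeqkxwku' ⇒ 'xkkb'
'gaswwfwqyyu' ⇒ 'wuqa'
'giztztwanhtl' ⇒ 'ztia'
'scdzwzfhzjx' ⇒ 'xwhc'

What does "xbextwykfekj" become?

tkkb

The transformation: keep one character in every 3, starting at position 2 (positions 2nd, 5th, 8th, ...), then sort the characters into reverse alphabetical order.
For "xbextwykfekj", step one produces "btkk"; step two turns that into "tkkb".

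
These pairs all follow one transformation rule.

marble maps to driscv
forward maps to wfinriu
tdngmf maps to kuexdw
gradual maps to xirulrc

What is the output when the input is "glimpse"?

xczdgjv

Rule — shift every letter 9 places backward in the alphabet (wrapping around).
So "glimpse" becomes "xczdgjv".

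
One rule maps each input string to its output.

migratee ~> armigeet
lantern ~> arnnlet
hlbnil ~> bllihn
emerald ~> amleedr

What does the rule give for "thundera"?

What's happening: sort the characters into reverse alphabetical order, then swap the first and last characters.
Working it through for "thundera": intermediate "utrnheda", final "atrnhedu".

atrnhedu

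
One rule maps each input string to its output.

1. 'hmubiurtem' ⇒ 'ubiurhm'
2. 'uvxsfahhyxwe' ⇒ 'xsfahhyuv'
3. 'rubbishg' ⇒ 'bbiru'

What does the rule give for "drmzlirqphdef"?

The pattern: delete the last 3 characters, then move the first 2 characters to the end (rotate left by 2).
On "drmzlirqphdef": the first step gives "drmzlirqph", and the second then gives "mzlirqphdr".
(Check on "rubbishg": → "rubbi" → "bbiru" ✓)

mzlirqphdr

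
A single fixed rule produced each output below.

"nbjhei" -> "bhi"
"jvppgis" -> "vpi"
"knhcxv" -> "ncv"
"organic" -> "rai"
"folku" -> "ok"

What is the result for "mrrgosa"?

rgs

Each output is the input with this applied: keep every other character starting from the second (positions 2nd, 4th, 6th, ...).
Applying that to "mrrgosa" gives "rgs".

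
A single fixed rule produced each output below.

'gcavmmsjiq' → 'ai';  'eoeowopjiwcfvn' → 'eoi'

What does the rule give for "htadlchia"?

aa

Each output is the input with this applied: keep one character in every 3, starting at position 3 (positions 3rd, 6th, 9th, ...), then keep only the vowels.
For "htadlchia" the result is "aa".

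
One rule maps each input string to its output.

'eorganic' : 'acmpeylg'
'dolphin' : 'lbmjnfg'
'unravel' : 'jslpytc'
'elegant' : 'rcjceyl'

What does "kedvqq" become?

oicbto

What's happening: move the last character to the front, then shift every letter 2 places backward in the alphabet (wrapping around).
Applying both steps to "kedvqq": "qkedvq", then "oicbto".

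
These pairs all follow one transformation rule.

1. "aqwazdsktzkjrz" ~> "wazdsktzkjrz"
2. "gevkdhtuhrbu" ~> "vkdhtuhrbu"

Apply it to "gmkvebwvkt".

Each output is the input with this applied: delete the first 2 characters.
Applying that to "gmkvebwvkt" gives "kvebwvkt".

kvebwvkt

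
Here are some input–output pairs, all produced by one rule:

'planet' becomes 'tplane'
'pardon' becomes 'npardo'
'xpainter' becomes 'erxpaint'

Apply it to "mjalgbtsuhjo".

uhjomjalgbts

In each case the input is transformed by: move the first 2 characters to the end (rotate left by 2), then swap the front and back halves of the string.
Doing the same to "mjalgbtsuhjo": "uhjomjalgbts".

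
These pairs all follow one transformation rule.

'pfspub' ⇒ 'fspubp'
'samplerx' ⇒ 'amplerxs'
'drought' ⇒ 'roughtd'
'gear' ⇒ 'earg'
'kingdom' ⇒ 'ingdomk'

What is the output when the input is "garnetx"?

The transformation: move the first character to the end.
On "garnetx" that produces "arnetxg".

arnetxg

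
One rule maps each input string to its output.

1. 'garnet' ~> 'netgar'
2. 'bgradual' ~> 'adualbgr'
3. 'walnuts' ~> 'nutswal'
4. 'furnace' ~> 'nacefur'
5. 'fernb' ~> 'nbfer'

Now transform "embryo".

In each case the input is transformed by: move the first 3 characters to the end (rotate left by 3).
So "embryo" becomes "ryoemb".

ryoemb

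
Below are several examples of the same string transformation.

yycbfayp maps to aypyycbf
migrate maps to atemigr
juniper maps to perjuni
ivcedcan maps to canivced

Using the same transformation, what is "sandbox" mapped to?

boxsand

Each output is the input with this applied: move the last 3 characters to the front (rotate right by 3).
So "sandbox" becomes "boxsand".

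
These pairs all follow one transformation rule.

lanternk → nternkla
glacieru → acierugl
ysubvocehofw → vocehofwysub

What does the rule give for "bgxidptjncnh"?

dptjncnhbgxi

The pattern: move the last 2 characters to the front (rotate right by 2), then swap the front and back halves of the string.
Doing the same to "bgxidptjncnh": "dptjncnhbgxi".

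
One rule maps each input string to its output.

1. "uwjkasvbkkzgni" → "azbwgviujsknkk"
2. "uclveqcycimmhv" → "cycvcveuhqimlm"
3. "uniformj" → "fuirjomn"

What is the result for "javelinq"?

aveqinjl

The pattern: sort the characters into alphabetical order, then take characters alternately from the front and the back (1st, last, 2nd, 2nd-last, ...).
Starting from "javelinq": after the first operation, "aeijlnqv"; after the second, "aveqinjl".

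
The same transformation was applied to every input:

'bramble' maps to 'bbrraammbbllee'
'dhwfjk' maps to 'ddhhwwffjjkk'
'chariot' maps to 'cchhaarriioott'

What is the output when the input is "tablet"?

Looking at the pairs, the operation is to double every character.
Applying that to "tablet" gives "ttaabblleett".

ttaabblleett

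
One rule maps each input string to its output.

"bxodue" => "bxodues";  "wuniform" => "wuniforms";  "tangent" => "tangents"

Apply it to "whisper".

The transformation: append "s".
On "whisper" that produces "whispers".

whispers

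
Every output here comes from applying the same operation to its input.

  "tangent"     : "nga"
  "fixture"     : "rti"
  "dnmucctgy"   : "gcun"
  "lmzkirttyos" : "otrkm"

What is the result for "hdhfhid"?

In each case the input is transformed by: reverse the string, then keep every other character starting from the second (positions 2nd, 4th, 6th, ...).
Working it through for "hdhfhid": intermediate "dihfhdh", final "ifd".
(Check on "fixture": → "erutxif" → "rti" ✓)

ifd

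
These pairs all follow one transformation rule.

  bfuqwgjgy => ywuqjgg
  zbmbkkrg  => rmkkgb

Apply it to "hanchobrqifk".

rqonkihfcb

Rule — delete the first 2 characters, then sort the characters into reverse alphabetical order.
On "hanchobrqifk" that produces "rqonkihfcb".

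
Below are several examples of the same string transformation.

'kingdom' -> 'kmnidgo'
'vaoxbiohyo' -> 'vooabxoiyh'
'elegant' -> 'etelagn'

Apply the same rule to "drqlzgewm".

dmqrzlegw

The rule is to move the last character to the front, then swap each adjacent pair of characters (1↔2, 3↔4, ...).
Applying both steps to "drqlzgewm": "mdrqlzgew", then "dmqrzlegw".
(Check on "elegant": → "telegan" → "etelagn" ✓)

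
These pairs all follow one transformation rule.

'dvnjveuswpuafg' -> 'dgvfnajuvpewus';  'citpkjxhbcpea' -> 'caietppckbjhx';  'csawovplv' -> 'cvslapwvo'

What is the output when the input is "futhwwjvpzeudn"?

Rule — take characters alternately from the front and the back (1st, last, 2nd, 2nd-last, ...).
"futhwwjvpzeudn" → "fnudtuhewzwpjv".

fnudtuhewzwpjv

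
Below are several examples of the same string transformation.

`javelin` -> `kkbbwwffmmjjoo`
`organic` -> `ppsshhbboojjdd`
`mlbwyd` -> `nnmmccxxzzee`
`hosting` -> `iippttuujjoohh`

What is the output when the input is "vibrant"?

wwjjccssbboouu

The transformation: shift every letter 1 place forward in the alphabet (wrapping around), then double every character.
"vibrant" → "wjcsbou" → "wwjjccssbboouu".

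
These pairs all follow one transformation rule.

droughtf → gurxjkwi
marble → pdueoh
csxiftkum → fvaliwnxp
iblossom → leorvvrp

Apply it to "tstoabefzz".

In each case the input is transformed by: shift every letter 3 places forward in the alphabet (wrapping around).
Applying that to "tstoabefzz" gives "wvwrdehicc".

wvwrdehicc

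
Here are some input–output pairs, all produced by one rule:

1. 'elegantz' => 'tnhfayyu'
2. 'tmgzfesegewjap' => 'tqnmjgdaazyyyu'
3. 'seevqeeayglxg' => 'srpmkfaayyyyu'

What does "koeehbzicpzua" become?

Rule — sort the characters into reverse alphabetical order, then shift every letter 6 places backward in the alphabet (wrapping around).
On "koeehbzicpzua": the first step gives "zzupokiheecba", and the second then gives "ttojiecbyywvu".

ttojiecbyywvu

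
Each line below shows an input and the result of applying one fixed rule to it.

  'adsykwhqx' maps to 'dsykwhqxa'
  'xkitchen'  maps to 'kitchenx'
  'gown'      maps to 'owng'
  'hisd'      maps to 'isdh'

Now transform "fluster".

lusterf

What's happening: move the first character to the end.
"fluster" → "lusterf".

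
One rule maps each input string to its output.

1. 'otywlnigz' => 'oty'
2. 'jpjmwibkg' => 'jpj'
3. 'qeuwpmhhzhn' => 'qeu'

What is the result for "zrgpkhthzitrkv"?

Rule — keep only the first 3 characters.
Applying that to "zrgpkhthzitrkv" gives "zrg".

zrg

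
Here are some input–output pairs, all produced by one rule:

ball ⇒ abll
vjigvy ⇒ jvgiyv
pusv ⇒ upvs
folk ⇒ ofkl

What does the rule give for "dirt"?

Each output is the input with this applied: swap each adjacent pair of characters (1↔2, 3↔4, ...).
Applying that to "dirt" gives "idtr".

idtr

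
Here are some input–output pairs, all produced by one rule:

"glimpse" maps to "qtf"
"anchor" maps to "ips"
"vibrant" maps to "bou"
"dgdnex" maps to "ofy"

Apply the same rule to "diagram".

sbn

The rule is to shift every letter 1 place forward in the alphabet (wrapping around), then keep only the last 3 characters.
"diagram" → "sbn".
(Check on "anchor": → "bodips" → "ips" ✓)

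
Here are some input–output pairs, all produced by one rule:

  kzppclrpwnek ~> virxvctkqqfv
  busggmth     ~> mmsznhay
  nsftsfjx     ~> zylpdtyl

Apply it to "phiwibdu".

The transformation: move the first 3 characters to the end (rotate left by 3), then shift every letter 6 places forward in the alphabet (wrapping around).
For "phiwibdu" the result is "cohjavno".

cohjavno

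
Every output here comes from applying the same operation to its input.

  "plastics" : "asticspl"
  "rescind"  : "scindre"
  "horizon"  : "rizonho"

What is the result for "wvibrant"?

Each output is the input with this applied: move the first 2 characters to the end (rotate left by 2).
So "wvibrant" becomes "ibrantwv".

ibrantwv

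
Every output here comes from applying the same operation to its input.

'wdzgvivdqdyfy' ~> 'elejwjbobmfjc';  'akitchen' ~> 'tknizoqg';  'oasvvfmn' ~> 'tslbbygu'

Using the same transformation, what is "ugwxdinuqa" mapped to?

gwatojdcma

The pattern: reverse the string, then shift every letter 6 places forward in the alphabet (wrapping around).
On "ugwxdinuqa": the first step gives "aqunidxwgu", and the second then gives "gwatojdcma".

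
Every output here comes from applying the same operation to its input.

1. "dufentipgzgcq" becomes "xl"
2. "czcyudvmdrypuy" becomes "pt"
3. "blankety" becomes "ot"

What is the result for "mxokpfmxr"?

sm

Looking at the pairs, the operation is to shift every letter 5 places backward in the alphabet (wrapping around), then keep only the last 2 characters.
For "mxokpfmxr", step one produces "hsjfkahsm"; step two turns that into "sm".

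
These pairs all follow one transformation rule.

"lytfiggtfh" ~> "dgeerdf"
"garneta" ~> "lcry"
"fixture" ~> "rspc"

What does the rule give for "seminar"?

Looking at the pairs, the operation is to shift every letter 2 places backward in the alphabet (wrapping around), then delete the first 3 characters.
On "seminar": the first step gives "qckglyp", and the second then gives "glyp".

glyp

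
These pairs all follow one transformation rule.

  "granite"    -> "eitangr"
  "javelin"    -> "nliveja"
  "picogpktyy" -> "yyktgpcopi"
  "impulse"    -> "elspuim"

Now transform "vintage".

eagntvi

The rule is to swap each adjacent pair of characters (1↔2, 3↔4, ...), then reverse the string.
On "vintage": the first step gives "ivtngae", and the second then gives "eagntvi".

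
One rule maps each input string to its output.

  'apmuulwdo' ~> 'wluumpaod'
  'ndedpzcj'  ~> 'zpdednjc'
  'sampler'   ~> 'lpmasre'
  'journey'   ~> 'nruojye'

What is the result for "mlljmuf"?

mjllmfu

The rule is to move the last 2 characters to the front (rotate right by 2), then reverse the string.
For "mlljmuf", step one produces "ufmlljm"; step two turns that into "mjllmfu".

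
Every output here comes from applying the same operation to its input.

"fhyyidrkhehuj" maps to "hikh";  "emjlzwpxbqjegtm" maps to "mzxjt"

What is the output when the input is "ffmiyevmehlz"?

The pattern: keep one character in every 3, starting at position 2 (positions 2nd, 5th, 8th, ...).
Doing the same to "ffmiyevmehlz": "fyml".

fyml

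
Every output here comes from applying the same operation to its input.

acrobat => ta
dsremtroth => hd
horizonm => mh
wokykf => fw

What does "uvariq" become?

In each case the input is transformed by: move the last character to the front, then keep only the first 2 characters.
"uvariq" → "quvari" → "qu".

qu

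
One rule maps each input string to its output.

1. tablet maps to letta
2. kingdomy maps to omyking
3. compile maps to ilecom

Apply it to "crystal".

talcry

In each case the input is transformed by: move the last 3 characters to the front (rotate right by 3), then delete the last character.
Starting from "crystal": after the first operation, "talcrys"; after the second, "talcry".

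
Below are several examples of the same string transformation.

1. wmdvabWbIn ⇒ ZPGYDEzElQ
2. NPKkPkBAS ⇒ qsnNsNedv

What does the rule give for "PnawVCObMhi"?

sQDZyfrEpKL

The transformation: flip the case of every letter, then shift every letter 3 places forward in the alphabet (wrapping around).
Applying that to "PnawVCObMhi" gives "sQDZyfrEpKL".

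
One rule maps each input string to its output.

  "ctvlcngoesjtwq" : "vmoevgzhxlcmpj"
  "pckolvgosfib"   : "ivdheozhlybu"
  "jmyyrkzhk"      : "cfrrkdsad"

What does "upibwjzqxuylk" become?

The rule is to shift every letter 7 places backward in the alphabet (wrapping around).
So "upibwjzqxuylk" becomes "nibupcsjqnred".

nibupcsjqnred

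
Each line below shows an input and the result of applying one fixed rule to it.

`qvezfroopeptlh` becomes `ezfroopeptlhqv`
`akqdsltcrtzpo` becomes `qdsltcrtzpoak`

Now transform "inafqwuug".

The rule is to move the first 2 characters to the end (rotate left by 2).
So "inafqwuug" becomes "afqwuugin".

afqwuugin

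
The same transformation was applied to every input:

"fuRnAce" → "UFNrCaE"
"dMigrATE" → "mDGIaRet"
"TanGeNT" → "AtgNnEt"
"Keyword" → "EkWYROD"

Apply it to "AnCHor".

NahcRO

Rule — swap each adjacent pair of characters (1↔2, 3↔4, ...), then flip the case of every letter.
For "AnCHor", step one produces "nAHCro"; step two turns that into "NahcRO".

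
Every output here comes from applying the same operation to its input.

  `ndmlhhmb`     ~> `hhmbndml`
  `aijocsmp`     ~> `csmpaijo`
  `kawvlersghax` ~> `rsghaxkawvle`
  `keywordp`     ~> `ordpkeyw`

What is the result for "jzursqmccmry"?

mccmryjzursq

What's happening: swap the front and back halves of the string.
Doing the same to "jzursqmccmry": "mccmryjzursq".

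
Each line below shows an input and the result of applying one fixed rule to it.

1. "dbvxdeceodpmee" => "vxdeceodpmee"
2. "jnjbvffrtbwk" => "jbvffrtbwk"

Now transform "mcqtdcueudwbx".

In each case the input is transformed by: delete the first 2 characters.
For "mcqtdcueudwbx" the result is "qtdcueudwbx".

qtdcueudwbx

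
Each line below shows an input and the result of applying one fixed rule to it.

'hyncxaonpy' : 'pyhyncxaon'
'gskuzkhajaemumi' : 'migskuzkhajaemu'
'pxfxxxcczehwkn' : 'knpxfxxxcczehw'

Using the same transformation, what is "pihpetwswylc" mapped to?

lcpihpetwswy

The transformation: move the last 2 characters to the front (rotate right by 2).
On "pihpetwswylc" that produces "lcpihpetwswy".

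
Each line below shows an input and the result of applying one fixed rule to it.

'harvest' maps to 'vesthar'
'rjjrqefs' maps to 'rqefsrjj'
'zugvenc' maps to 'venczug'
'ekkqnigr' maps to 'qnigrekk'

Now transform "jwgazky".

The transformation: move the first 3 characters to the end (rotate left by 3).
Doing the same to "jwgazky": "azkyjwg".

azkyjwg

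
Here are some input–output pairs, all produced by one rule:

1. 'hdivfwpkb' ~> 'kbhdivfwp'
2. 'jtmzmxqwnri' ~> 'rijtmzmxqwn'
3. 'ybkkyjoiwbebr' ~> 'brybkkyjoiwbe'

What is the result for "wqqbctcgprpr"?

Rule — move the last 2 characters to the front (rotate right by 2).
On "wqqbctcgprpr" that produces "prwqqbctcgpr".

prwqqbctcgpr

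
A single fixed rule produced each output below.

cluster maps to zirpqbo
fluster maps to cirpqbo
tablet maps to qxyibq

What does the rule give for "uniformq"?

rkfclojn

What's happening: shift every letter 3 places backward in the alphabet (wrapping around).
For "uniformq" the result is "rkfclojn".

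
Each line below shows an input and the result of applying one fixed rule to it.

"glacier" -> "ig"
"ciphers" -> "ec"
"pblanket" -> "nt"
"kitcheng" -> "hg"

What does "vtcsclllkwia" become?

Looking at the pairs, the operation is to move the first 2 characters to the end (rotate left by 2), then keep one character in every 3, starting at position 3 (positions 3rd, 6th, 9th, ...).
Starting from "vtcsclllkwia": after the first operation, "csclllkwiavt"; after the second, "clit".

clit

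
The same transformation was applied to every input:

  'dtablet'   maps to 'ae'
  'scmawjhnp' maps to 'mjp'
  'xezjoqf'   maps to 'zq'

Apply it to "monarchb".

Each output is the input with this applied: keep one character in every 3, starting at position 3 (positions 3rd, 6th, 9th, ...).
Applying that to "monarchb" gives "nc".

nc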